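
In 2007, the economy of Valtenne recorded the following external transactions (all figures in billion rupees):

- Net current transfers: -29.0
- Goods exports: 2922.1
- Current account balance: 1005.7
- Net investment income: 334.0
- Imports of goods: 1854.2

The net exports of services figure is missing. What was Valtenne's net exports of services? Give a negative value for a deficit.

-367.2

Current account = goods balance + services balance + net primary income + net secondary income
Sum of the known components = 1372.9
Net exports of services = CA - (known components) = 1005.7 - 1372.9 = -367.2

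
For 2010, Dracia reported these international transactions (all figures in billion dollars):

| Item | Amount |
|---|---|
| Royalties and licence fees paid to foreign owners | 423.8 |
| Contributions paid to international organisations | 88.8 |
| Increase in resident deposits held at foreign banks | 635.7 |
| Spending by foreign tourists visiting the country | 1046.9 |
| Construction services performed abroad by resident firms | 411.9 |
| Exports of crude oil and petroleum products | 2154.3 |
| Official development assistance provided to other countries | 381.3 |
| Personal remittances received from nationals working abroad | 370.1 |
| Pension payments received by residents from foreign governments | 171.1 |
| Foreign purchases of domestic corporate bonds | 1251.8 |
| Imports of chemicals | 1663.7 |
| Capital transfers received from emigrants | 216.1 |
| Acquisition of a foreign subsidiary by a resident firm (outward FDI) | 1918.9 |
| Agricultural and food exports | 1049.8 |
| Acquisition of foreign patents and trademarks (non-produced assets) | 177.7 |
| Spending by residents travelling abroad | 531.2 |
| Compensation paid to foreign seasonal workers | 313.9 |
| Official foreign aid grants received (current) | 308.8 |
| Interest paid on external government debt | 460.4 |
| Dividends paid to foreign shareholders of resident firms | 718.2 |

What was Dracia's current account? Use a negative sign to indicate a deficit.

931.6

Goods: 1049.8 + 2154.3 - 1663.7 = 1540.4
Services: -531.2 - 423.8 + 1046.9 + 411.9 = 503.8
Primary income: -313.9 - 718.2 - 460.4 = -1492.5
Secondary income: 171.1 - 381.3 + 308.8 + 370.1 - 88.8 = 379.9
Current account = 1540.4 + 503.8 + (-1492.5) + 379.9 = 931.6
(Excluded from the current account — financial account: increase in resident deposits held at foreign banks 635.7, foreign purchases of domestic corporate bonds 1251.8, acquisition of a foreign subsidiary by a resident firm (outward FDI) 1918.9; capital account: capital transfers received from emigrants 216.1, acquisition of foreign patents and trademarks (non-produced assets) 177.7.)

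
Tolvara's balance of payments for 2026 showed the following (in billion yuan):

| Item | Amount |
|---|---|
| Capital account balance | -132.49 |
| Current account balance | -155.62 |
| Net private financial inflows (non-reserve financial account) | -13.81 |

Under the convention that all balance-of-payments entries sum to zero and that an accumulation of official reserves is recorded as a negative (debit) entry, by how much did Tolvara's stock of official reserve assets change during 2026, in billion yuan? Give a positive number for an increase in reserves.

-301.92

Official reserve transactions balance = -((-155.62) + (-132.49) + (-13.81)) = 301.92
An accumulation of reserves is recorded as a debit (negative entry), so the change in the stock of reserves is the negative of that balance.
Change in official reserves = -(301.92) = -301.92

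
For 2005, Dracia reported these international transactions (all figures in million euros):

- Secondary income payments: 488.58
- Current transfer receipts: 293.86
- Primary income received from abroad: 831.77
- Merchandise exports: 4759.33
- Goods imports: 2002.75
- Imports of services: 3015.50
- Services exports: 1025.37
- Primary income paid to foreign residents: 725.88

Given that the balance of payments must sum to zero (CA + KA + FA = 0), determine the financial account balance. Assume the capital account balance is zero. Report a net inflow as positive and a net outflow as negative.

-677.62

Goods balance = 4759.33 - 2002.75 = 2756.58
Services balance = 1025.37 - 3015.50 = -1990.13
Trade balance (goods + services) = 2756.58 + (-1990.13) = 766.45
Net primary income = 831.77 - 725.88 = 105.89
Net secondary income = 293.86 - 488.58 = -194.72
Current account = 766.45 + 105.89 + (-194.72) = 677.62
Financial account = -(677.62) = -677.62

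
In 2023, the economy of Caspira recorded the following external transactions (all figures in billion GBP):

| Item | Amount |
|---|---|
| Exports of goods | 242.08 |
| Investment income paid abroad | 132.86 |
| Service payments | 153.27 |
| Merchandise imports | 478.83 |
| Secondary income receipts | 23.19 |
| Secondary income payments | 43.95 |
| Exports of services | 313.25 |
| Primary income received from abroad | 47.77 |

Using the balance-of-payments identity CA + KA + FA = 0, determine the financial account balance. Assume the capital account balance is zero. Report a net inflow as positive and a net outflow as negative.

Goods balance = 242.08 - 478.83 = -236.75
Services balance = 313.25 - 153.27 = 159.98
Trade balance (goods + services) = -236.75 + 159.98 = -76.77
Net primary income = 47.77 - 132.86 = -85.09
Net secondary income = 23.19 - 43.95 = -20.76
Current account = -76.77 + (-85.09) + (-20.76) = -182.62
Financial account = -(-182.62) = 182.62

182.62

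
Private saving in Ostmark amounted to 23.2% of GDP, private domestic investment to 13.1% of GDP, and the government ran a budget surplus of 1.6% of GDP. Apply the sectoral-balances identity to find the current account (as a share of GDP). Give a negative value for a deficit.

By the sectoral-balances identity, CA = (S_private - I) + (T - G).
Private balance = 23.2 - 13.1 = 10.1
Government balance (T - G) = 1.6
CA = 10.1 + 1.6 = 11.7

11.7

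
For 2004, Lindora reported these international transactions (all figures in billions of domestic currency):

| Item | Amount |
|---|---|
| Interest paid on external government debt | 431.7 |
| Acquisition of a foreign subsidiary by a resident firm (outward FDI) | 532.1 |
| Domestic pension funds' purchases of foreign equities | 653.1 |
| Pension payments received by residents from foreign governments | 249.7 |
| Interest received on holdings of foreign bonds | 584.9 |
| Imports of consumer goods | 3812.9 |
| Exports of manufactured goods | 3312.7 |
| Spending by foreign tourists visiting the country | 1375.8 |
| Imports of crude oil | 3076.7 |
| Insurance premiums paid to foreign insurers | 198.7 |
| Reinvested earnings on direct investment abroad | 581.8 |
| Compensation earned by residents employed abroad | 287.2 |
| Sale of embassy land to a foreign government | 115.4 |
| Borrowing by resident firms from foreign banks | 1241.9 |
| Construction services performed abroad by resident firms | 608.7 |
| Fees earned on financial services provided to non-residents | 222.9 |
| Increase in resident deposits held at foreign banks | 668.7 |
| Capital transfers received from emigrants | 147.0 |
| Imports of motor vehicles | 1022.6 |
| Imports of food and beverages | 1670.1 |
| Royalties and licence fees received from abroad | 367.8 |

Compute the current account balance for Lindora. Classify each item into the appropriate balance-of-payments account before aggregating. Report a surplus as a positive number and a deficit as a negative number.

Goods: -1022.6 - 3076.7 + 3312.7 - 3812.9 - 1670.1 = -6269.6
Services: -198.7 + 222.9 + 367.8 + 608.7 + 1375.8 = 2376.5
Primary income: 581.8 + 287.2 - 431.7 + 584.9 = 1022.2
Secondary income: 249.7
Current account = (-6269.6) + 2376.5 + 1022.2 + 249.7 = -2621.2
(Excluded from the current account — financial account: acquisition of a foreign subsidiary by a resident firm (outward FDI) 532.1, domestic pension funds' purchases of foreign equities 653.1, borrowing by resident firms from foreign banks 1241.9, increase in resident deposits held at foreign banks 668.7; capital account: sale of embassy land to a foreign government 115.4, capital transfers received from emigrants 147.0.)

-2621.2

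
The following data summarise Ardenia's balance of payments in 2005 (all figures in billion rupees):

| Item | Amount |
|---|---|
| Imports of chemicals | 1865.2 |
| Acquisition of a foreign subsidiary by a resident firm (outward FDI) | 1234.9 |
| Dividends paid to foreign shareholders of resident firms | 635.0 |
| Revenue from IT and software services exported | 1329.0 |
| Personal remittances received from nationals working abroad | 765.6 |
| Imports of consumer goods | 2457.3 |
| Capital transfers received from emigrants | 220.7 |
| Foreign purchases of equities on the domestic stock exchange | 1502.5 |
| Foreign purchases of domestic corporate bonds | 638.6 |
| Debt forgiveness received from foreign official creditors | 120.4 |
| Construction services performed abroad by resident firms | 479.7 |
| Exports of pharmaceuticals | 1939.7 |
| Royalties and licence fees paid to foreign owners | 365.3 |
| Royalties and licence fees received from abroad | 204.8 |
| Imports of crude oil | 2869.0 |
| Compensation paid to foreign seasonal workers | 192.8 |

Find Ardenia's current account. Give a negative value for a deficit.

Goods: -2457.3 + 1939.7 - 2869.0 - 1865.2 = -5251.8
Services: 479.7 + 204.8 + 1329.0 - 365.3 = 1648.2
Primary income: -192.8 - 635.0 = -827.8
Secondary income: 765.6
Current account = (-5251.8) + 1648.2 + (-827.8) + 765.6 = -3665.8
(Excluded from the current account — financial account: acquisition of a foreign subsidiary by a resident firm (outward FDI) 1234.9, foreign purchases of equities on the domestic stock exchange 1502.5, foreign purchases of domestic corporate bonds 638.6; capital account: capital transfers received from emigrants 220.7, debt forgiveness received from foreign official creditors 120.4.)

-3665.8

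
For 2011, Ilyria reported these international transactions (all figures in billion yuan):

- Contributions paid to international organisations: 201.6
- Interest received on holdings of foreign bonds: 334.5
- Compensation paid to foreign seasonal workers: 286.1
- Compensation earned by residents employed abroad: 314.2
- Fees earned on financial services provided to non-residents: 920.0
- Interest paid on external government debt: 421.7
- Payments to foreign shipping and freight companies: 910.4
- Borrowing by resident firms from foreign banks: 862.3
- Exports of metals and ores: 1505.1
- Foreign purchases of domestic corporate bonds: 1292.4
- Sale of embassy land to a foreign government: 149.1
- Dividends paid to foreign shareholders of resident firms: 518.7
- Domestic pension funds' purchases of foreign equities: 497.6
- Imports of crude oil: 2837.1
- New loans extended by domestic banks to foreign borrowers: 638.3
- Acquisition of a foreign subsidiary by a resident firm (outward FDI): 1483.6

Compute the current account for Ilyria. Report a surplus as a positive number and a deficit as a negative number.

Goods: 1505.1 - 2837.1 = -1332.0
Services: 920.0 - 910.4 = 9.6
Primary income: 314.2 - 286.1 - 518.7 - 421.7 + 334.5 = -577.8
Secondary income: -201.6
Current account = (-1332.0) + 9.6 + (-577.8) + (-201.6) = -2101.8
(Excluded from the current account — financial account: borrowing by resident firms from foreign banks 862.3, foreign purchases of domestic corporate bonds 1292.4, domestic pension funds' purchases of foreign equities 497.6, new loans extended by domestic banks to foreign borrowers 638.3, acquisition of a foreign subsidiary by a resident firm (outward FDI) 1483.6; capital account: sale of embassy land to a foreign government 149.1.)

-2101.8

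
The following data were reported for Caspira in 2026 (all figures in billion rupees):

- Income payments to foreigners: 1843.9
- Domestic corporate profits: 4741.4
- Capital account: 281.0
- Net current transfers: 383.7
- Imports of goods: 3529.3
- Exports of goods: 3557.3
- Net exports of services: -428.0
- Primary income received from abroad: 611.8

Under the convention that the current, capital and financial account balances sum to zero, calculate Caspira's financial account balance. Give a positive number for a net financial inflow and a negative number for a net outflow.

967.4

Goods balance = 3557.3 - 3529.3 = 28.0
Services balance = -428.0
Trade balance (goods + services) = 28.0 + (-428.0) = -400.0
Net primary income = 611.8 - 1843.9 = -1232.1
Net secondary income = 383.7
Current account = -400.0 + (-1232.1) + 383.7 = -1248.4
Financial account = -(-1248.4 + 281.0) = 967.4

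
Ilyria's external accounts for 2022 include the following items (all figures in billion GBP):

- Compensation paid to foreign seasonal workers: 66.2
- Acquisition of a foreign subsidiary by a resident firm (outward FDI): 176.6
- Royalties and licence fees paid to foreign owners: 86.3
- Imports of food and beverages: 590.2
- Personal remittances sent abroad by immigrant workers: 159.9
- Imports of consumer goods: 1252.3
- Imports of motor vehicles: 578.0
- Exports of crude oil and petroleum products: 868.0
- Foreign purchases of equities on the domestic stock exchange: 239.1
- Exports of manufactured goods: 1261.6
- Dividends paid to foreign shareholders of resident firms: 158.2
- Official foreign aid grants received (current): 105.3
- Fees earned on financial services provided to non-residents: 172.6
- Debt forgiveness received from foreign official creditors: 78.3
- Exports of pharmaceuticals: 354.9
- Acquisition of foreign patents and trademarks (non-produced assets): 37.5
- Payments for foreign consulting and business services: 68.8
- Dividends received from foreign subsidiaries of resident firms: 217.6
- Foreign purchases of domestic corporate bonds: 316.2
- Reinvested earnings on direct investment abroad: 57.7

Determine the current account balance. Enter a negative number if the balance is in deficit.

Goods: -578.0 - 1252.3 - 590.2 + 868.0 + 1261.6 + 354.9 = 64.0
Services: -86.3 - 68.8 + 172.6 = 17.5
Primary income: -66.2 + 217.6 + 57.7 - 158.2 = 50.9
Secondary income: 105.3 - 159.9 = -54.6
Current account = 64.0 + 17.5 + 50.9 + (-54.6) = 77.8
(Excluded from the current account — financial account: acquisition of a foreign subsidiary by a resident firm (outward FDI) 176.6, foreign purchases of equities on the domestic stock exchange 239.1, foreign purchases of domestic corporate bonds 316.2; capital account: debt forgiveness received from foreign official creditors 78.3, acquisition of foreign patents and trademarks (non-produced assets) 37.5.)

77.8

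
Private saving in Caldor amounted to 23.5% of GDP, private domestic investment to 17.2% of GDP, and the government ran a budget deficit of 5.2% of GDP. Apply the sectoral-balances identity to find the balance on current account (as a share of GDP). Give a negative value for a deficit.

By the sectoral-balances identity, CA = (S_private - I) + (T - G).
Private balance = 23.5 - 17.2 = 6.3
Government balance (T - G) = -5.2
CA = 6.3 + (-5.2) = 1.1

1.1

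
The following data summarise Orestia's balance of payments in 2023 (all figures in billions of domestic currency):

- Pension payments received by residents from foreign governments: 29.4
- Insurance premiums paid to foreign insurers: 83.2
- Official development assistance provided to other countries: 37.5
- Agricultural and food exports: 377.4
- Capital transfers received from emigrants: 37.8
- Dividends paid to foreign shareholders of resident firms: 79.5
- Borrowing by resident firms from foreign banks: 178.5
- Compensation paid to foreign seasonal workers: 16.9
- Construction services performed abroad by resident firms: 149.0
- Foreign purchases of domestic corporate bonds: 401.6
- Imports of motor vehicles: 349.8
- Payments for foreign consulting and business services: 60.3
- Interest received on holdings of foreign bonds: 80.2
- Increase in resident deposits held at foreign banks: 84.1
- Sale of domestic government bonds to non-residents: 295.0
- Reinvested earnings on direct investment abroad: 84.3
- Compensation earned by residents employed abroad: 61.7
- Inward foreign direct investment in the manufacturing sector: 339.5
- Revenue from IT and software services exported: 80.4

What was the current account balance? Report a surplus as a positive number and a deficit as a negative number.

Goods: -349.8 + 377.4 = 27.6
Services: 80.4 - 60.3 - 83.2 + 149.0 = 85.9
Primary income: 61.7 + 80.2 - 16.9 + 84.3 - 79.5 = 129.8
Secondary income: 29.4 - 37.5 = -8.1
Current account = 27.6 + 85.9 + 129.8 + (-8.1) = 235.2
(Excluded from the current account — capital account: capital transfers received from emigrants 37.8; financial account: borrowing by resident firms from foreign banks 178.5, foreign purchases of domestic corporate bonds 401.6, increase in resident deposits held at foreign banks 84.1, sale of domestic government bonds to non-residents 295.0, inward foreign direct investment in the manufacturing sector 339.5.)

235.2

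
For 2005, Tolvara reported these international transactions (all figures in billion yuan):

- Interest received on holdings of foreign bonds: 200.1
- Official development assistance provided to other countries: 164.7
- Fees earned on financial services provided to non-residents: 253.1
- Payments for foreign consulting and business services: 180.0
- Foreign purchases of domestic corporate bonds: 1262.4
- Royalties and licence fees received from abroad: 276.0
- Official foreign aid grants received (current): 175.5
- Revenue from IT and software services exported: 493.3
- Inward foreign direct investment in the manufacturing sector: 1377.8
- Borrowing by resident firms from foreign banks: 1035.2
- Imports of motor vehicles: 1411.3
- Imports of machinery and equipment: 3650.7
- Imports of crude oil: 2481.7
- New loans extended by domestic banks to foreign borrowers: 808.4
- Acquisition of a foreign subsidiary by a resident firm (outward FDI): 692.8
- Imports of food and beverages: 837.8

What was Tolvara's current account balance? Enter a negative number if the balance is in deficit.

Goods: -837.8 - 1411.3 - 3650.7 - 2481.7 = -8381.5
Services: 493.3 - 180.0 + 276.0 + 253.1 = 842.4
Primary income: 200.1
Secondary income: -164.7 + 175.5 = 10.8
Current account = (-8381.5) + 842.4 + 200.1 + 10.8 = -7328.2
(Excluded from the current account — financial account: foreign purchases of domestic corporate bonds 1262.4, inward foreign direct investment in the manufacturing sector 1377.8, borrowing by resident firms from foreign banks 1035.2, new loans extended by domestic banks to foreign borrowers 808.4, acquisition of a foreign subsidiary by a resident firm (outward FDI) 692.8.)

-7328.2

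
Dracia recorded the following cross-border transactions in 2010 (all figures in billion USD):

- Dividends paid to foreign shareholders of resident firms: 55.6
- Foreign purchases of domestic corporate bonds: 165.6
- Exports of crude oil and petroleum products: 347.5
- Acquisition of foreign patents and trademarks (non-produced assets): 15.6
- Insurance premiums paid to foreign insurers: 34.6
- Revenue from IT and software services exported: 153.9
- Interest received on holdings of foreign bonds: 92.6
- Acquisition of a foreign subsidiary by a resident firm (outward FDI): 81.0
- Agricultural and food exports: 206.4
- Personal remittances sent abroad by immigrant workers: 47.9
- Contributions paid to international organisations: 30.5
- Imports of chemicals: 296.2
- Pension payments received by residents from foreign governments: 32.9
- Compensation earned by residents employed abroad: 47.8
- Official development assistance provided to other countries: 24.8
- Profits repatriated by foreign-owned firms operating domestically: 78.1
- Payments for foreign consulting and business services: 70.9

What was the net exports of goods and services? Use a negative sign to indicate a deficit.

306.1

Goods: -296.2 + 347.5 + 206.4 = 257.7
Services: 153.9 - 70.9 - 34.6 = 48.4
Trade balance = 257.7 + 48.4 = 306.1
(Excluded from the trade balance — primary income: dividends paid to foreign shareholders of resident firms 55.6, interest received on holdings of foreign bonds 92.6, compensation earned by residents employed abroad 47.8, profits repatriated by foreign-owned firms operating domestically 78.1; financial account: foreign purchases of domestic corporate bonds 165.6, acquisition of a foreign subsidiary by a resident firm (outward FDI) 81.0; capital account: acquisition of foreign patents and trademarks (non-produced assets) 15.6; secondary income: personal remittances sent abroad by immigrant workers 47.9, contributions paid to international organisations 30.5, pension payments received by residents from foreign governments 32.9, official development assistance provided to other countries 24.8.)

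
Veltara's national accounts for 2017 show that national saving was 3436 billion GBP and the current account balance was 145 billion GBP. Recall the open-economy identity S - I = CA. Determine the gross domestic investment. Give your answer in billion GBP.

3291

S - I = CA (net lending to the rest of the world).
I = S - CA = 3436 - 145 = 3291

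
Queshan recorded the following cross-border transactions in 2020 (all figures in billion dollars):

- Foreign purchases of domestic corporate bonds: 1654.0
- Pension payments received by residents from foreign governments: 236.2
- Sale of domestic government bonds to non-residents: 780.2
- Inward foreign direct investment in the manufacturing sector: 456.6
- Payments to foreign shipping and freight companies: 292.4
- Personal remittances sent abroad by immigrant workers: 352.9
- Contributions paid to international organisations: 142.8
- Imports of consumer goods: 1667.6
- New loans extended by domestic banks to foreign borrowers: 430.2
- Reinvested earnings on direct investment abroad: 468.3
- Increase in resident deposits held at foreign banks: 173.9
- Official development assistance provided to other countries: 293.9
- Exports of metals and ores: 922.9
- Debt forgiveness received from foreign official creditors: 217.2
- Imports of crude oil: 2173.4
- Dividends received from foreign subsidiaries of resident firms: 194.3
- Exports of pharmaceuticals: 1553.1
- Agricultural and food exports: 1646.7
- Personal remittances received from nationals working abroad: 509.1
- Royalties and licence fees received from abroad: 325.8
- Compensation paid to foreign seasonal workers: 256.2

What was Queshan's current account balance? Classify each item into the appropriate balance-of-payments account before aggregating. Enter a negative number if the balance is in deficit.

Goods: 1646.7 + 1553.1 - 2173.4 + 922.9 - 1667.6 = 281.7
Services: 325.8 - 292.4 = 33.4
Primary income: 468.3 - 256.2 + 194.3 = 406.4
Secondary income: 236.2 - 352.9 - 142.8 + 509.1 - 293.9 = -44.3
Current account = 281.7 + 33.4 + 406.4 + (-44.3) = 677.2
(Excluded from the current account — financial account: foreign purchases of domestic corporate bonds 1654.0, sale of domestic government bonds to non-residents 780.2, inward foreign direct investment in the manufacturing sector 456.6, new loans extended by domestic banks to foreign borrowers 430.2, increase in resident deposits held at foreign banks 173.9; capital account: debt forgiveness received from foreign official creditors 217.2.)

677.2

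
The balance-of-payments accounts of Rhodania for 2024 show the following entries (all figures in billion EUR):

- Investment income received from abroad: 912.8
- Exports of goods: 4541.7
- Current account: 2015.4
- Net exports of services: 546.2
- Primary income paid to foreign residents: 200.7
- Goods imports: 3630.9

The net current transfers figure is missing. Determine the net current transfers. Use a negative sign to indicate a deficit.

-153.7

Current account = goods balance + services balance + net primary income + net secondary income
Sum of the known components = 2169.1
Net current transfers = CA - (known components) = 2015.4 - 2169.1 = -153.7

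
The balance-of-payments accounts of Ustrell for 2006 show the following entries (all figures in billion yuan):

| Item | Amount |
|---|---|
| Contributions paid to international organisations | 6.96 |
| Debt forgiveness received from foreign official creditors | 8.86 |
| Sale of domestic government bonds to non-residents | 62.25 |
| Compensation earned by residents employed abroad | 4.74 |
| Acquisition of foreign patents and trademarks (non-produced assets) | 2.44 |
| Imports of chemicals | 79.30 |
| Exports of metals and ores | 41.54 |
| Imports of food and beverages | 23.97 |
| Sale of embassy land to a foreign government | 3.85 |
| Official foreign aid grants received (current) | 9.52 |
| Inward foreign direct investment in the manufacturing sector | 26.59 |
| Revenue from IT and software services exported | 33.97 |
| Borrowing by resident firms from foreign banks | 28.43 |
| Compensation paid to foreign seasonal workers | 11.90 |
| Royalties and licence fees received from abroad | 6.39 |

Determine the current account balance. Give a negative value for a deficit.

-25.97

Goods: -79.30 + 41.54 - 23.97 = -61.73
Services: 33.97 + 6.39 = 40.36
Primary income: 4.74 - 11.90 = -7.16
Secondary income: -6.96 + 9.52 = 2.56
Current account = (-61.73) + 40.36 + (-7.16) + 2.56 = -25.97
(Excluded from the current account — capital account: debt forgiveness received from foreign official creditors 8.86, acquisition of foreign patents and trademarks (non-produced assets) 2.44, sale of embassy land to a foreign government 3.85; financial account: sale of domestic government bonds to non-residents 62.25, inward foreign direct investment in the manufacturing sector 26.59, borrowing by resident firms from foreign banks 28.43.)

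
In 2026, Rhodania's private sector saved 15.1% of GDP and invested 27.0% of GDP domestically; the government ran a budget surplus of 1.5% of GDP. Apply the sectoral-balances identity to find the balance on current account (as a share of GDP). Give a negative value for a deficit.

-10.4

By the sectoral-balances identity, CA = (S_private - I) + (T - G).
Private balance = 15.1 - 27.0 = -11.9
Government balance (T - G) = 1.5
CA = -11.9 + 1.5 = -10.4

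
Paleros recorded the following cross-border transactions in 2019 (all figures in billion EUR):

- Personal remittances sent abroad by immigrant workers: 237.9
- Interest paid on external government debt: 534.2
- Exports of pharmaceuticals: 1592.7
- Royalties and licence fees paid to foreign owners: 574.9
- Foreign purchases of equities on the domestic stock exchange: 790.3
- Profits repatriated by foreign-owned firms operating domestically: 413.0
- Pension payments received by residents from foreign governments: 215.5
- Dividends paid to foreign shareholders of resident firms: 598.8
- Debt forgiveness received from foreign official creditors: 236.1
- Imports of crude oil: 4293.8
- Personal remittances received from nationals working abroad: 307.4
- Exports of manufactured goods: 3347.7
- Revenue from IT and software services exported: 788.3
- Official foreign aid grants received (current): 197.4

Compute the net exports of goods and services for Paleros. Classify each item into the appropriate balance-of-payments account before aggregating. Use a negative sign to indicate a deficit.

Goods: -4293.8 + 3347.7 + 1592.7 = 646.6
Services: -574.9 + 788.3 = 213.4
Trade balance = 646.6 + 213.4 = 860.0
(Excluded from the trade balance — secondary income: personal remittances sent abroad by immigrant workers 237.9, pension payments received by residents from foreign governments 215.5, personal remittances received from nationals working abroad 307.4, official foreign aid grants received (current) 197.4; primary income: interest paid on external government debt 534.2, profits repatriated by foreign-owned firms operating domestically 413.0, dividends paid to foreign shareholders of resident firms 598.8; financial account: foreign purchases of equities on the domestic stock exchange 790.3; capital account: debt forgiveness received from foreign official creditors 236.1.)

860.0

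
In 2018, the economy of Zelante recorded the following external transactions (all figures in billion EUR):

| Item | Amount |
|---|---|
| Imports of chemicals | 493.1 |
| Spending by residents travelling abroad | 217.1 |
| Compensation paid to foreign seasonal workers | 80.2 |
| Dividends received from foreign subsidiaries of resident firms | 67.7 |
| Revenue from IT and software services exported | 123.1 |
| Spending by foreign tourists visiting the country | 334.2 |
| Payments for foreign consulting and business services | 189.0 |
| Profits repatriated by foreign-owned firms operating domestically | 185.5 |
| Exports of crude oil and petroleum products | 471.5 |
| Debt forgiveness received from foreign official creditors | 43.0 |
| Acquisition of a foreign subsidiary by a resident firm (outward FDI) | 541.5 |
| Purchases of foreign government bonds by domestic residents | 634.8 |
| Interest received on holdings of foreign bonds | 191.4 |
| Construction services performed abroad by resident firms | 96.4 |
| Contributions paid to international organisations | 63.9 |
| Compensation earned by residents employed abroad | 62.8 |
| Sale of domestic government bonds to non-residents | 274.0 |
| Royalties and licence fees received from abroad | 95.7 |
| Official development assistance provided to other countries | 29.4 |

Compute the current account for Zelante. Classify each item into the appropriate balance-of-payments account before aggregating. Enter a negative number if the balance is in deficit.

Goods: 471.5 - 493.1 = -21.6
Services: 123.1 - 217.1 + 95.7 - 189.0 + 334.2 + 96.4 = 243.3
Primary income: 191.4 + 62.8 - 80.2 + 67.7 - 185.5 = 56.2
Secondary income: -63.9 - 29.4 = -93.3
Current account = (-21.6) + 243.3 + 56.2 + (-93.3) = 184.6
(Excluded from the current account — capital account: debt forgiveness received from foreign official creditors 43.0; financial account: acquisition of a foreign subsidiary by a resident firm (outward FDI) 541.5, purchases of foreign government bonds by domestic residents 634.8, sale of domestic government bonds to non-residents 274.0.)

184.6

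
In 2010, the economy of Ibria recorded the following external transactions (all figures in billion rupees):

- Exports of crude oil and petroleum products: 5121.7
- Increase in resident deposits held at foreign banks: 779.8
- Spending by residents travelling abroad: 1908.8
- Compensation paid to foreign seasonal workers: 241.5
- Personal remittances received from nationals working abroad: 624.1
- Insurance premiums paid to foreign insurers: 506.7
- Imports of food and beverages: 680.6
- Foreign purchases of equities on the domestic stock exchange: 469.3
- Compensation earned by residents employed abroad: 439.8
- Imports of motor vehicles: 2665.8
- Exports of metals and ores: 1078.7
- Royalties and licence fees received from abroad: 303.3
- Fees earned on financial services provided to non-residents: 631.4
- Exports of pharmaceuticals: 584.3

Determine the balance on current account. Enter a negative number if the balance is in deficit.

2779.9

Goods: -2665.8 + 5121.7 + 1078.7 + 584.3 - 680.6 = 3438.3
Services: -1908.8 + 303.3 - 506.7 + 631.4 = -1480.8
Primary income: 439.8 - 241.5 = 198.3
Secondary income: 624.1
Current account = 3438.3 + (-1480.8) + 198.3 + 624.1 = 2779.9
(Excluded from the current account — financial account: increase in resident deposits held at foreign banks 779.8, foreign purchases of equities on the domestic stock exchange 469.3.)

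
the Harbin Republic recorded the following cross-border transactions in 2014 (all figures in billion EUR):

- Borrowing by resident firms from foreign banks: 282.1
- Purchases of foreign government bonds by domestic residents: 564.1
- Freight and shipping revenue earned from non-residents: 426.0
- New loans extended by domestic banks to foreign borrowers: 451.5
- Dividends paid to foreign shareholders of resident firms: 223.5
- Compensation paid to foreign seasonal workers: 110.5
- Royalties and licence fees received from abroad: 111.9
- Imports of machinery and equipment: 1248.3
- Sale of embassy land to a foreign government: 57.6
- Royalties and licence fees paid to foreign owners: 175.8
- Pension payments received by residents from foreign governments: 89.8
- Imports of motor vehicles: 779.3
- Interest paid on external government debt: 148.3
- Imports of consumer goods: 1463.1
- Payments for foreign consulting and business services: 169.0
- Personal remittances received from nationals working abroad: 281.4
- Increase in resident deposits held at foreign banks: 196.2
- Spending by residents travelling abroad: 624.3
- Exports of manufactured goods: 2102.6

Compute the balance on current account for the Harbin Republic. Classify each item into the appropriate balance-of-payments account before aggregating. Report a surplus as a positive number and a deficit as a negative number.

Goods: -1248.3 + 2102.6 - 1463.1 - 779.3 = -1388.1
Services: -169.0 + 426.0 - 624.3 + 111.9 - 175.8 = -431.2
Primary income: -223.5 - 110.5 - 148.3 = -482.3
Secondary income: 281.4 + 89.8 = 371.2
Current account = (-1388.1) + (-431.2) + (-482.3) + 371.2 = -1930.4
(Excluded from the current account — financial account: borrowing by resident firms from foreign banks 282.1, purchases of foreign government bonds by domestic residents 564.1, new loans extended by domestic banks to foreign borrowers 451.5, increase in resident deposits held at foreign banks 196.2; capital account: sale of embassy land to a foreign government 57.6.)

-1930.4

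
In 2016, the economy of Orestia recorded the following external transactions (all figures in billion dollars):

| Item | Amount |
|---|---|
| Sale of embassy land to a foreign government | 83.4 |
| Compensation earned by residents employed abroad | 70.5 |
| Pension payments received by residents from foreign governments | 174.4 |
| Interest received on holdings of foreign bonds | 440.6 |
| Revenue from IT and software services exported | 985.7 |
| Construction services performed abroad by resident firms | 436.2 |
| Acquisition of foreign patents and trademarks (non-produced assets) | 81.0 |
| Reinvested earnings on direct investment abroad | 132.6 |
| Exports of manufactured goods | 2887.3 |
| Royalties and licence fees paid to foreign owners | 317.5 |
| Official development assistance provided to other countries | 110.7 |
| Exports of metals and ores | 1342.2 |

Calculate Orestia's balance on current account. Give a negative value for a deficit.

Goods: 2887.3 + 1342.2 = 4229.5
Services: -317.5 + 985.7 + 436.2 = 1104.4
Primary income: 132.6 + 70.5 + 440.6 = 643.7
Secondary income: -110.7 + 174.4 = 63.7
Current account = 4229.5 + 1104.4 + 643.7 + 63.7 = 6041.3
(Excluded from the current account — capital account: sale of embassy land to a foreign government 83.4, acquisition of foreign patents and trademarks (non-produced assets) 81.0.)

6041.3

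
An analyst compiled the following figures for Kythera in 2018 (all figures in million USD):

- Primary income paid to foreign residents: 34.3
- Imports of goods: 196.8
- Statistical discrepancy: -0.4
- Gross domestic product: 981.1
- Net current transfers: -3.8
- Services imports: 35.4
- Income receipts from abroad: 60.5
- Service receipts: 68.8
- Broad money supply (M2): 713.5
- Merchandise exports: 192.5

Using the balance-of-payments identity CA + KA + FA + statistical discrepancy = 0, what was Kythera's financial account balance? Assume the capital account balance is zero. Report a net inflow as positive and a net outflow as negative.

-51.1

Goods balance = 192.5 - 196.8 = -4.3
Services balance = 68.8 - 35.4 = 33.4
Trade balance (goods + services) = -4.3 + 33.4 = 29.1
Net primary income = 60.5 - 34.3 = 26.2
Net secondary income = -3.8
Current account = 29.1 + 26.2 + (-3.8) = 51.5
Financial account = -(51.5 + (-0.4)) = -51.1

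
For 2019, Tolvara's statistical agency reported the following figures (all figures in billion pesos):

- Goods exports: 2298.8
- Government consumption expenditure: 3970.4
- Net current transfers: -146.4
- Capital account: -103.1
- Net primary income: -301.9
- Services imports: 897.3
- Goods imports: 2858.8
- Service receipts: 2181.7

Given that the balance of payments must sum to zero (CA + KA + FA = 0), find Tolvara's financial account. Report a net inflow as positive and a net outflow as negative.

-173.0

Goods balance = 2298.8 - 2858.8 = -560.0
Services balance = 2181.7 - 897.3 = 1284.4
Trade balance (goods + services) = -560.0 + 1284.4 = 724.4
Net primary income = -301.9
Net secondary income = -146.4
Current account = 724.4 + (-301.9) + (-146.4) = 276.1
Financial account = -(276.1 + (-103.1)) = -173.0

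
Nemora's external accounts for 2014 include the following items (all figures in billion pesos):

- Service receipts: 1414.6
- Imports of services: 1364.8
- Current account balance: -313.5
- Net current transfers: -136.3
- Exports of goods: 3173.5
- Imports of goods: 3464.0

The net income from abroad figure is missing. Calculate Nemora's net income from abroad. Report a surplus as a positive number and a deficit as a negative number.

63.5

Current account = goods balance + services balance + net primary income + net secondary income
Sum of the known components = -377.0
Net income from abroad = CA - (known components) = -313.5 - (-377.0) = 63.5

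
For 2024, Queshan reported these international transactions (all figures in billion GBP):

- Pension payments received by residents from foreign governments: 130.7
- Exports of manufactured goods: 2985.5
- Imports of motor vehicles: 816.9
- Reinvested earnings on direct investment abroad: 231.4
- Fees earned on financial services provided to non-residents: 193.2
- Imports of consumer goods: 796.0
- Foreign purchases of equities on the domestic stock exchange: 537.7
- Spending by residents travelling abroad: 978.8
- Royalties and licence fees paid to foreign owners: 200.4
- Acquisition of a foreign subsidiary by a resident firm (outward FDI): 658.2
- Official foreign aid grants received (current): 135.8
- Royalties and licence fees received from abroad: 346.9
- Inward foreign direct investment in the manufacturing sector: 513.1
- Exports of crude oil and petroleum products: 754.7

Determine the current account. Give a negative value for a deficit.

1986.1

Goods: 2985.5 + 754.7 - 796.0 - 816.9 = 2127.3
Services: -200.4 + 346.9 - 978.8 + 193.2 = -639.1
Primary income: 231.4
Secondary income: 135.8 + 130.7 = 266.5
Current account = 2127.3 + (-639.1) + 231.4 + 266.5 = 1986.1
(Excluded from the current account — financial account: foreign purchases of equities on the domestic stock exchange 537.7, acquisition of a foreign subsidiary by a resident firm (outward FDI) 658.2, inward foreign direct investment in the manufacturing sector 513.1.)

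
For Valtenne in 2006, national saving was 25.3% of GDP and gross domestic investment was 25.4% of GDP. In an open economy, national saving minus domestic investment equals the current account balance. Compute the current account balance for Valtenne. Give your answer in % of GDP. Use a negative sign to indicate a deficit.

CA = S - I = 25.3 - 25.4 = -0.1

-0.1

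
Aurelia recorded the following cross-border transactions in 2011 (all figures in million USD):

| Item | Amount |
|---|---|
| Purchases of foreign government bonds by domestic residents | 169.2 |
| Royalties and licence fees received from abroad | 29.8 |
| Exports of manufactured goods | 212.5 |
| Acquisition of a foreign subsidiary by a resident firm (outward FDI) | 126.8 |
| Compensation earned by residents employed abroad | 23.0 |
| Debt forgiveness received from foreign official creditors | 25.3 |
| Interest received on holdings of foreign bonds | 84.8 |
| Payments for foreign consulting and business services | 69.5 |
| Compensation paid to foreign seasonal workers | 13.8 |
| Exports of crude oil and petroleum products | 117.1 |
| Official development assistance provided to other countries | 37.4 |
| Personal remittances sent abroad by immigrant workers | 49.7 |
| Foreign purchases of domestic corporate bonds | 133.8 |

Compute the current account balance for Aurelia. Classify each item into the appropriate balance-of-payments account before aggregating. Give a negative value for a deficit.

Goods: 212.5 + 117.1 = 329.6
Services: -69.5 + 29.8 = -39.7
Primary income: -13.8 + 84.8 + 23.0 = 94.0
Secondary income: -49.7 - 37.4 = -87.1
Current account = 329.6 + (-39.7) + 94.0 + (-87.1) = 296.8
(Excluded from the current account — financial account: purchases of foreign government bonds by domestic residents 169.2, acquisition of a foreign subsidiary by a resident firm (outward FDI) 126.8, foreign purchases of domestic corporate bonds 133.8; capital account: debt forgiveness received from foreign official creditors 25.3.)

296.8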